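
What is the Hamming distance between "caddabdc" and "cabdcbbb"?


Comparing "caddabdc" and "cabdcbbb" position by position:
  Position 0: 'c' vs 'c' => same
  Position 1: 'a' vs 'a' => same
  Position 2: 'd' vs 'b' => differ
  Position 3: 'd' vs 'd' => same
  Position 4: 'a' vs 'c' => differ
  Position 5: 'b' vs 'b' => same
  Position 6: 'd' vs 'b' => differ
  Position 7: 'c' vs 'b' => differ
Total differences (Hamming distance): 4

4


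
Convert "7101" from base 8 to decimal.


Input: "7101" in base 8
Positional expansion:
  Digit '7' (value 7) x 8^3 = 3584
  Digit '1' (value 1) x 8^2 = 64
  Digit '0' (value 0) x 8^1 = 0
  Digit '1' (value 1) x 8^0 = 1
Sum = 3649

3649


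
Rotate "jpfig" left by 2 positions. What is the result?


Input: "jpfig", rotate left by 2
First 2 characters: "jp"
Remaining characters: "fig"
Concatenate remaining + first: "fig" + "jp" = "figjp"

figjp


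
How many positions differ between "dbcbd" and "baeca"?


Comparing "dbcbd" and "baeca" position by position:
  Position 0: 'd' vs 'b' => DIFFER
  Position 1: 'b' vs 'a' => DIFFER
  Position 2: 'c' vs 'e' => DIFFER
  Position 3: 'b' vs 'c' => DIFFER
  Position 4: 'd' vs 'a' => DIFFER
Positions that differ: 5

5


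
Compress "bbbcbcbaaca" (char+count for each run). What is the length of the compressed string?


Input: bbbcbcbaaca
Runs:
  'b' x 3 => "b3"
  'c' x 1 => "c1"
  'b' x 1 => "b1"
  'c' x 1 => "c1"
  'b' x 1 => "b1"
  'a' x 2 => "a2"
  'c' x 1 => "c1"
  'a' x 1 => "a1"
Compressed: "b3c1b1c1b1a2c1a1"
Compressed length: 16

16


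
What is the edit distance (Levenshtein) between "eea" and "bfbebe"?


Computing edit distance: "eea" -> "bfbebe"
DP table:
           b    f    b    e    b    e
      0    1    2    3    4    5    6
  e   1    1    2    3    3    4    5
  e   2    2    2    3    3    4    4
  a   3    3    3    3    4    4    5
Edit distance = dp[3][6] = 5

5


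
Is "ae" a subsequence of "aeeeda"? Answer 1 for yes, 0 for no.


Check if "ae" is a subsequence of "aeeeda"
Greedy scan:
  Position 0 ('a'): matches sub[0] = 'a'
  Position 1 ('e'): matches sub[1] = 'e'
  Position 2 ('e'): no match needed
  Position 3 ('e'): no match needed
  Position 4 ('d'): no match needed
  Position 5 ('a'): no match needed
All 2 characters matched => is a subsequence

1


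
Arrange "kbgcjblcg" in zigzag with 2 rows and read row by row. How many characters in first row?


Zigzag "kbgcjblcg" into 2 rows:
Placing characters:
  'k' => row 0
  'b' => row 1
  'g' => row 0
  'c' => row 1
  'j' => row 0
  'b' => row 1
  'l' => row 0
  'c' => row 1
  'g' => row 0
Rows:
  Row 0: "kgjlg"
  Row 1: "bcbc"
First row length: 5

5


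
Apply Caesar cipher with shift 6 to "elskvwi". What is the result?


Caesar cipher: shift "elskvwi" by 6
  'e' (pos 4) + 6 = pos 10 = 'k'
  'l' (pos 11) + 6 = pos 17 = 'r'
  's' (pos 18) + 6 = pos 24 = 'y'
  'k' (pos 10) + 6 = pos 16 = 'q'
  'v' (pos 21) + 6 = pos 1 = 'b'
  'w' (pos 22) + 6 = pos 2 = 'c'
  'i' (pos 8) + 6 = pos 14 = 'o'
Result: kryqbco

kryqbco


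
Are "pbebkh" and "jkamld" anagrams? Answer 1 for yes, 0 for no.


Strings: "pbebkh", "jkamld"
Sorted first:  bbehkp
Sorted second: adjklm
Differ at position 0: 'b' vs 'a' => not anagrams

0


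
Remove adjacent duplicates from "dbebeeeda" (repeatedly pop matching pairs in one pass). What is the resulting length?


Input: dbebeeeda
Stack-based adjacent duplicate removal:
  Read 'd': push. Stack: d
  Read 'b': push. Stack: db
  Read 'e': push. Stack: dbe
  Read 'b': push. Stack: dbeb
  Read 'e': push. Stack: dbebe
  Read 'e': matches stack top 'e' => pop. Stack: dbeb
  Read 'e': push. Stack: dbebe
  Read 'd': push. Stack: dbebed
  Read 'a': push. Stack: dbebeda
Final stack: "dbebeda" (length 7)

7


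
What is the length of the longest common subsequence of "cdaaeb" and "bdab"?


LCS of "cdaaeb" and "bdab"
DP table:
           b    d    a    b
      0    0    0    0    0
  c   0    0    0    0    0
  d   0    0    1    1    1
  a   0    0    1    2    2
  a   0    0    1    2    2
  e   0    0    1    2    2
  b   0    1    1    2    3
LCS length = dp[6][4] = 3

3


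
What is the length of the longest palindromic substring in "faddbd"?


Input: "faddbd"
Checking substrings for palindromes:
  [3:6] "dbd" (len 3) => palindrome
  [2:4] "dd" (len 2) => palindrome
Longest palindromic substring: "dbd" with length 3

3


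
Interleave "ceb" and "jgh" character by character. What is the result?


Interleaving "ceb" and "jgh":
  Position 0: 'c' from first, 'j' from second => "cj"
  Position 1: 'e' from first, 'g' from second => "eg"
  Position 2: 'b' from first, 'h' from second => "bh"
Result: cjegbh

cjegbh


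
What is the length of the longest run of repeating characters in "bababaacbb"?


Input: "bababaacbb"
Scanning for longest run:
  Position 1 ('a'): new char, reset run to 1
  Position 2 ('b'): new char, reset run to 1
  Position 3 ('a'): new char, reset run to 1
  Position 4 ('b'): new char, reset run to 1
  Position 5 ('a'): new char, reset run to 1
  Position 6 ('a'): continues run of 'a', length=2
  Position 7 ('c'): new char, reset run to 1
  Position 8 ('b'): new char, reset run to 1
  Position 9 ('b'): continues run of 'b', length=2
Longest run: 'a' with length 2

2


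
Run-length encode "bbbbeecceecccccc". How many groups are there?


Input: bbbbeecceecccccc
Scanning for consecutive runs:
  Group 1: 'b' x 4 (positions 0-3)
  Group 2: 'e' x 2 (positions 4-5)
  Group 3: 'c' x 2 (positions 6-7)
  Group 4: 'e' x 2 (positions 8-9)
  Group 5: 'c' x 6 (positions 10-15)
Total groups: 5

5


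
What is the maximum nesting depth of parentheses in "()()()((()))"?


Input: "()()()((()))"
Tracking depth:
  Position 0 '(': depth becomes 1
  Position 1 ')': depth becomes 0
  Position 2 '(': depth becomes 1
  Position 3 ')': depth becomes 0
  Position 4 '(': depth becomes 1
  Position 5 ')': depth becomes 0
  Position 6 '(': depth becomes 1
  Position 7 '(': depth becomes 2
  Position 8 '(': depth becomes 3
  Position 9 ')': depth becomes 2
  Position 10 ')': depth becomes 1
  Position 11 ')': depth becomes 0
Maximum depth reached: 3

3


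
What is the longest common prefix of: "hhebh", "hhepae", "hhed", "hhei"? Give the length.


Words: hhebh, hhepae, hhed, hhei
  Position 0: all 'h' => match
  Position 1: all 'h' => match
  Position 2: all 'e' => match
  Position 3: ('b', 'p', 'd', 'i') => mismatch, stop
LCP = "hhe" (length 3)

3


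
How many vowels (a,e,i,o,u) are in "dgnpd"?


Input: dgnpd
Checking each character:
  'd' at position 0: consonant
  'g' at position 1: consonant
  'n' at position 2: consonant
  'p' at position 3: consonant
  'd' at position 4: consonant
Total vowels: 0

0


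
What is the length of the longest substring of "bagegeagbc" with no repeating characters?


Input: "bagegeagbc"
Sliding window (track last position of each char):
  Position 0 ('b'): window [0,0] length 1 -- new best
  Position 1 ('a'): window [0,1] length 2 -- new best
  Position 2 ('g'): window [0,2] length 3 -- new best
  Position 3 ('e'): window [0,3] length 4 -- new best
  Position 4 ('g'): repeat (last at 2), move window start to 3
  Position 4 ('g'): window [3,4] length 2
  Position 5 ('e'): repeat (last at 3), move window start to 4
  Position 5 ('e'): window [4,5] length 2
  Position 6 ('a'): window [4,6] length 3
  Position 7 ('g'): repeat (last at 4), move window start to 5
  Position 7 ('g'): window [5,7] length 3
  Position 8 ('b'): window [5,8] length 4
  Position 9 ('c'): window [5,9] length 5 -- new best
Longest substring with no repeats: "eagbc" with length 5

5


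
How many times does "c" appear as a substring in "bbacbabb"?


Searching for "c" in "bbacbabb"
Scanning each position:
  Position 0: "b" => no
  Position 1: "b" => no
  Position 2: "a" => no
  Position 3: "c" => MATCH
  Position 4: "b" => no
  Position 5: "a" => no
  Position 6: "b" => no
  Position 7: "b" => no
Total occurrences: 1

1


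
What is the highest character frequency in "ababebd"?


Input: ababebd
Character counts:
  'a': 2
  'b': 3
  'd': 1
  'e': 1
Maximum frequency: 3

3


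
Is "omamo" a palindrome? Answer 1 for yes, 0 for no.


Input: omamo
Reversed: omamo
  Compare pos 0 ('o') with pos 4 ('o'): match
  Compare pos 1 ('m') with pos 3 ('m'): match
Result: palindrome

1


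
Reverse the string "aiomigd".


Input: aiomigd
Reading characters right to left:
  Position 6: 'd'
  Position 5: 'g'
  Position 4: 'i'
  Position 3: 'm'
  Position 2: 'o'
  Position 1: 'i'
  Position 0: 'a'
Reversed: dgimoia

dgimoia


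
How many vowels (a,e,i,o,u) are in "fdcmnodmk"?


Input: fdcmnodmk
Checking each character:
  'f' at position 0: consonant
  'd' at position 1: consonant
  'c' at position 2: consonant
  'm' at position 3: consonant
  'n' at position 4: consonant
  'o' at position 5: vowel (running total: 1)
  'd' at position 6: consonant
  'm' at position 7: consonant
  'k' at position 8: consonant
Total vowels: 1

1


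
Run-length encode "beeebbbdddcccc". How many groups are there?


Input: beeebbbdddcccc
Scanning for consecutive runs:
  Group 1: 'b' x 1 (positions 0-0)
  Group 2: 'e' x 3 (positions 1-3)
  Group 3: 'b' x 3 (positions 4-6)
  Group 4: 'd' x 3 (positions 7-9)
  Group 5: 'c' x 4 (positions 10-13)
Total groups: 5

5


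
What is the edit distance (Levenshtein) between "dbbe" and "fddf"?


Computing edit distance: "dbbe" -> "fddf"
DP table:
           f    d    d    f
      0    1    2    3    4
  d   1    1    1    2    3
  b   2    2    2    2    3
  b   3    3    3    3    3
  e   4    4    4    4    4
Edit distance = dp[4][4] = 4

4


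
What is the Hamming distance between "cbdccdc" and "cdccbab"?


Comparing "cbdccdc" and "cdccbab" position by position:
  Position 0: 'c' vs 'c' => same
  Position 1: 'b' vs 'd' => differ
  Position 2: 'd' vs 'c' => differ
  Position 3: 'c' vs 'c' => same
  Position 4: 'c' vs 'b' => differ
  Position 5: 'd' vs 'a' => differ
  Position 6: 'c' vs 'b' => differ
Total differences (Hamming distance): 5

5


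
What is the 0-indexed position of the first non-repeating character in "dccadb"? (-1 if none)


Input: dccadb
Character frequencies:
  'a': 1
  'b': 1
  'c': 2
  'd': 2
Scanning left to right for freq == 1:
  Position 0 ('d'): freq=2, skip
  Position 1 ('c'): freq=2, skip
  Position 2 ('c'): freq=2, skip
  Position 3 ('a'): unique! => answer = 3

3


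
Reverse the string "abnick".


Input: abnick
Reading characters right to left:
  Position 5: 'k'
  Position 4: 'c'
  Position 3: 'i'
  Position 2: 'n'
  Position 1: 'b'
  Position 0: 'a'
Reversed: kcinba

kcinba


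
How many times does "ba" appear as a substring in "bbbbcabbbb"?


Searching for "ba" in "bbbbcabbbb"
Scanning each position:
  Position 0: "bb" => no
  Position 1: "bb" => no
  Position 2: "bb" => no
  Position 3: "bc" => no
  Position 4: "ca" => no
  Position 5: "ab" => no
  Position 6: "bb" => no
  Position 7: "bb" => no
  Position 8: "bb" => no
Total occurrences: 0

0


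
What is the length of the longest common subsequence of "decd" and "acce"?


LCS of "decd" and "acce"
DP table:
           a    c    c    e
      0    0    0    0    0
  d   0    0    0    0    0
  e   0    0    0    0    1
  c   0    0    1    1    1
  d   0    0    1    1    1
LCS length = dp[4][4] = 1

1


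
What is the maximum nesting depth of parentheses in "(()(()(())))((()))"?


Input: "(()(()(())))((()))"
Tracking depth:
  Position 0 '(': depth becomes 1
  Position 1 '(': depth becomes 2
  Position 2 ')': depth becomes 1
  Position 3 '(': depth becomes 2
  Position 4 '(': depth becomes 3
  Position 5 ')': depth becomes 2
  Position 6 '(': depth becomes 3
  Position 7 '(': depth becomes 4
  Position 8 ')': depth becomes 3
  Position 9 ')': depth becomes 2
  Position 10 ')': depth becomes 1
  Position 11 ')': depth becomes 0
  Position 12 '(': depth becomes 1
  Position 13 '(': depth becomes 2
  Position 14 '(': depth becomes 3
  Position 15 ')': depth becomes 2
  Position 16 ')': depth becomes 1
  Position 17 ')': depth becomes 0
Maximum depth reached: 4

4


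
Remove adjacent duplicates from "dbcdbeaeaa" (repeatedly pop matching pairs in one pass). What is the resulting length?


Input: dbcdbeaeaa
Stack-based adjacent duplicate removal:
  Read 'd': push. Stack: d
  Read 'b': push. Stack: db
  Read 'c': push. Stack: dbc
  Read 'd': push. Stack: dbcd
  Read 'b': push. Stack: dbcdb
  Read 'e': push. Stack: dbcdbe
  Read 'a': push. Stack: dbcdbea
  Read 'e': push. Stack: dbcdbeae
  Read 'a': push. Stack: dbcdbeaea
  Read 'a': matches stack top 'a' => pop. Stack: dbcdbeae
Final stack: "dbcdbeae" (length 8)

8


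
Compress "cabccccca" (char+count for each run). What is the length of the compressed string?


Input: cabccccca
Runs:
  'c' x 1 => "c1"
  'a' x 1 => "a1"
  'b' x 1 => "b1"
  'c' x 5 => "c5"
  'a' x 1 => "a1"
Compressed: "c1a1b1c5a1"
Compressed length: 10

10


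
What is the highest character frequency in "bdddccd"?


Input: bdddccd
Character counts:
  'b': 1
  'c': 2
  'd': 4
Maximum frequency: 4

4


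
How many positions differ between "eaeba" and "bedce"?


Comparing "eaeba" and "bedce" position by position:
  Position 0: 'e' vs 'b' => DIFFER
  Position 1: 'a' vs 'e' => DIFFER
  Position 2: 'e' vs 'd' => DIFFER
  Position 3: 'b' vs 'c' => DIFFER
  Position 4: 'a' vs 'e' => DIFFER
Positions that differ: 5

5


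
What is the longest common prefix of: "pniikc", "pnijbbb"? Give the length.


Words: pniikc, pnijbbb
  Position 0: all 'p' => match
  Position 1: all 'n' => match
  Position 2: all 'i' => match
  Position 3: ('i', 'j') => mismatch, stop
LCP = "pni" (length 3)

3


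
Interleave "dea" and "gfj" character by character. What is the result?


Interleaving "dea" and "gfj":
  Position 0: 'd' from first, 'g' from second => "dg"
  Position 1: 'e' from first, 'f' from second => "ef"
  Position 2: 'a' from first, 'j' from second => "aj"
Result: dgefaj

dgefaj


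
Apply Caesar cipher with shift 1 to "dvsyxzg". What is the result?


Caesar cipher: shift "dvsyxzg" by 1
  'd' (pos 3) + 1 = pos 4 = 'e'
  'v' (pos 21) + 1 = pos 22 = 'w'
  's' (pos 18) + 1 = pos 19 = 't'
  'y' (pos 24) + 1 = pos 25 = 'z'
  'x' (pos 23) + 1 = pos 24 = 'y'
  'z' (pos 25) + 1 = pos 0 = 'a'
  'g' (pos 6) + 1 = pos 7 = 'h'
Result: ewtzyah

ewtzyah


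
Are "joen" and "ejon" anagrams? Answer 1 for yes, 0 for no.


Strings: "joen", "ejon"
Sorted first:  ejno
Sorted second: ejno
Sorted forms match => anagrams

1


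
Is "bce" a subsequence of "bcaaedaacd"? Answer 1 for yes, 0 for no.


Check if "bce" is a subsequence of "bcaaedaacd"
Greedy scan:
  Position 0 ('b'): matches sub[0] = 'b'
  Position 1 ('c'): matches sub[1] = 'c'
  Position 2 ('a'): no match needed
  Position 3 ('a'): no match needed
  Position 4 ('e'): matches sub[2] = 'e'
  Position 5 ('d'): no match needed
  Position 6 ('a'): no match needed
  Position 7 ('a'): no match needed
  Position 8 ('c'): no match needed
  Position 9 ('d'): no match needed
All 3 characters matched => is a subsequence

1


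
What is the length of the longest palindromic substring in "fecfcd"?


Input: "fecfcd"
Checking substrings for palindromes:
  [2:5] "cfc" (len 3) => palindrome
Longest palindromic substring: "cfc" with length 3

3


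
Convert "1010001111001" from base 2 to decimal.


Input: "1010001111001" in base 2
Positional expansion:
  Digit '1' (value 1) x 2^12 = 4096
  Digit '0' (value 0) x 2^11 = 0
  Digit '1' (value 1) x 2^10 = 1024
  Digit '0' (value 0) x 2^9 = 0
  Digit '0' (value 0) x 2^8 = 0
  Digit '0' (value 0) x 2^7 = 0
  Digit '1' (value 1) x 2^6 = 64
  Digit '1' (value 1) x 2^5 = 32
  Digit '1' (value 1) x 2^4 = 16
  Digit '1' (value 1) x 2^3 = 8
  Digit '0' (value 0) x 2^2 = 0
  Digit '0' (value 0) x 2^1 = 0
  Digit '1' (value 1) x 2^0 = 1
Sum = 5241

5241


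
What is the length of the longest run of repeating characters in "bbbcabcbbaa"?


Input: "bbbcabcbbaa"
Scanning for longest run:
  Position 1 ('b'): continues run of 'b', length=2
  Position 2 ('b'): continues run of 'b', length=3
  Position 3 ('c'): new char, reset run to 1
  Position 4 ('a'): new char, reset run to 1
  Position 5 ('b'): new char, reset run to 1
  Position 6 ('c'): new char, reset run to 1
  Position 7 ('b'): new char, reset run to 1
  Position 8 ('b'): continues run of 'b', length=2
  Position 9 ('a'): new char, reset run to 1
  Position 10 ('a'): continues run of 'a', length=2
Longest run: 'b' with length 3

3


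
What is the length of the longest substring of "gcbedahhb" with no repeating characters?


Input: "gcbedahhb"
Sliding window (track last position of each char):
  Position 0 ('g'): window [0,0] length 1 -- new best
  Position 1 ('c'): window [0,1] length 2 -- new best
  Position 2 ('b'): window [0,2] length 3 -- new best
  Position 3 ('e'): window [0,3] length 4 -- new best
  Position 4 ('d'): window [0,4] length 5 -- new best
  Position 5 ('a'): window [0,5] length 6 -- new best
  Position 6 ('h'): window [0,6] length 7 -- new best
  Position 7 ('h'): repeat (last at 6), move window start to 7
  Position 7 ('h'): window [7,7] length 1
  Position 8 ('b'): window [7,8] length 2
Longest substring with no repeats: "gcbedah" with length 7

7


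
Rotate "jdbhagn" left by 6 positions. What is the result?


Input: "jdbhagn", rotate left by 6
First 6 characters: "jdbhag"
Remaining characters: "n"
Concatenate remaining + first: "n" + "jdbhag" = "njdbhag"

njdbhag


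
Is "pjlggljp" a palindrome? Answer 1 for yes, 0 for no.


Input: pjlggljp
Reversed: pjlggljp
  Compare pos 0 ('p') with pos 7 ('p'): match
  Compare pos 1 ('j') with pos 6 ('j'): match
  Compare pos 2 ('l') with pos 5 ('l'): match
  Compare pos 3 ('g') with pos 4 ('g'): match
Result: palindrome

1


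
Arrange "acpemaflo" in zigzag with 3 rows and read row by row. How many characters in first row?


Zigzag "acpemaflo" into 3 rows:
Placing characters:
  'a' => row 0
  'c' => row 1
  'p' => row 2
  'e' => row 1
  'm' => row 0
  'a' => row 1
  'f' => row 2
  'l' => row 1
  'o' => row 0
Rows:
  Row 0: "amo"
  Row 1: "ceal"
  Row 2: "pf"
First row length: 3

3


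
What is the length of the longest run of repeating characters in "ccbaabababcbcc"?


Input: "ccbaabababcbcc"
Scanning for longest run:
  Position 1 ('c'): continues run of 'c', length=2
  Position 2 ('b'): new char, reset run to 1
  Position 3 ('a'): new char, reset run to 1
  Position 4 ('a'): continues run of 'a', length=2
  Position 5 ('b'): new char, reset run to 1
  Position 6 ('a'): new char, reset run to 1
  Position 7 ('b'): new char, reset run to 1
  Position 8 ('a'): new char, reset run to 1
  Position 9 ('b'): new char, reset run to 1
  Position 10 ('c'): new char, reset run to 1
  Position 11 ('b'): new char, reset run to 1
  Position 12 ('c'): new char, reset run to 1
  Position 13 ('c'): continues run of 'c', length=2
Longest run: 'c' with length 2

2


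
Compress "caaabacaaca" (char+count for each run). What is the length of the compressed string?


Input: caaabacaaca
Runs:
  'c' x 1 => "c1"
  'a' x 3 => "a3"
  'b' x 1 => "b1"
  'a' x 1 => "a1"
  'c' x 1 => "c1"
  'a' x 2 => "a2"
  'c' x 1 => "c1"
  'a' x 1 => "a1"
Compressed: "c1a3b1a1c1a2c1a1"
Compressed length: 16

16


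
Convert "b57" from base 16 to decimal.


Input: "b57" in base 16
Positional expansion:
  Digit 'b' (value 11) x 16^2 = 2816
  Digit '5' (value 5) x 16^1 = 80
  Digit '7' (value 7) x 16^0 = 7
Sum = 2903

2903


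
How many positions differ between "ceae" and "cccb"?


Comparing "ceae" and "cccb" position by position:
  Position 0: 'c' vs 'c' => same
  Position 1: 'e' vs 'c' => DIFFER
  Position 2: 'a' vs 'c' => DIFFER
  Position 3: 'e' vs 'b' => DIFFER
Positions that differ: 3

3


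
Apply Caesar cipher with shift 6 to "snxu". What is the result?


Caesar cipher: shift "snxu" by 6
  's' (pos 18) + 6 = pos 24 = 'y'
  'n' (pos 13) + 6 = pos 19 = 't'
  'x' (pos 23) + 6 = pos 3 = 'd'
  'u' (pos 20) + 6 = pos 0 = 'a'
Result: ytda

ytda


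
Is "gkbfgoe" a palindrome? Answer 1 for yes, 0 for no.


Input: gkbfgoe
Reversed: eogfbkg
  Compare pos 0 ('g') with pos 6 ('e'): MISMATCH
  Compare pos 1 ('k') with pos 5 ('o'): MISMATCH
  Compare pos 2 ('b') with pos 4 ('g'): MISMATCH
Result: not a palindrome

0


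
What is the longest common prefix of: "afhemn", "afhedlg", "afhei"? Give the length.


Words: afhemn, afhedlg, afhei
  Position 0: all 'a' => match
  Position 1: all 'f' => match
  Position 2: all 'h' => match
  Position 3: all 'e' => match
  Position 4: ('m', 'd', 'i') => mismatch, stop
LCP = "afhe" (length 4)

4


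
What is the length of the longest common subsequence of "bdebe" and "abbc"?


LCS of "bdebe" and "abbc"
DP table:
           a    b    b    c
      0    0    0    0    0
  b   0    0    1    1    1
  d   0    0    1    1    1
  e   0    0    1    1    1
  b   0    0    1    2    2
  e   0    0    1    2    2
LCS length = dp[5][4] = 2

2


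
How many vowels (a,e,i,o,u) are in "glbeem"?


Input: glbeem
Checking each character:
  'g' at position 0: consonant
  'l' at position 1: consonant
  'b' at position 2: consonant
  'e' at position 3: vowel (running total: 1)
  'e' at position 4: vowel (running total: 2)
  'm' at position 5: consonant
Total vowels: 2

2


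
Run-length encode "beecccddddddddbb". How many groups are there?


Input: beecccddddddddbb
Scanning for consecutive runs:
  Group 1: 'b' x 1 (positions 0-0)
  Group 2: 'e' x 2 (positions 1-2)
  Group 3: 'c' x 3 (positions 3-5)
  Group 4: 'd' x 8 (positions 6-13)
  Group 5: 'b' x 2 (positions 14-15)
Total groups: 5

5


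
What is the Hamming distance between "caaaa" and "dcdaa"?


Comparing "caaaa" and "dcdaa" position by position:
  Position 0: 'c' vs 'd' => differ
  Position 1: 'a' vs 'c' => differ
  Position 2: 'a' vs 'd' => differ
  Position 3: 'a' vs 'a' => same
  Position 4: 'a' vs 'a' => same
Total differences (Hamming distance): 3

3


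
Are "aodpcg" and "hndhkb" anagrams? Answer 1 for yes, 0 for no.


Strings: "aodpcg", "hndhkb"
Sorted first:  acdgop
Sorted second: bdhhkn
Differ at position 0: 'a' vs 'b' => not anagrams

0


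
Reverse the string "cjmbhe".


Input: cjmbhe
Reading characters right to left:
  Position 5: 'e'
  Position 4: 'h'
  Position 3: 'b'
  Position 2: 'm'
  Position 1: 'j'
  Position 0: 'c'
Reversed: ehbmjc

ehbmjc


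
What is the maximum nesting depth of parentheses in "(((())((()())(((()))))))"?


Input: "(((())((()())(((()))))))"
Tracking depth:
  Position 0 '(': depth becomes 1
  Position 1 '(': depth becomes 2
  Position 2 '(': depth becomes 3
  Position 3 '(': depth becomes 4
  Position 4 ')': depth becomes 3
  Position 5 ')': depth becomes 2
  Position 6 '(': depth becomes 3
  Position 7 '(': depth becomes 4
  Position 8 '(': depth becomes 5
  Position 9 ')': depth becomes 4
  Position 10 '(': depth becomes 5
  Position 11 ')': depth becomes 4
  Position 12 ')': depth becomes 3
  Position 13 '(': depth becomes 4
  Position 14 '(': depth becomes 5
  Position 15 '(': depth becomes 6
  Position 16 '(': depth becomes 7
  Position 17 ')': depth becomes 6
  Position 18 ')': depth becomes 5
  Position 19 ')': depth becomes 4
  Position 20 ')': depth becomes 3
  Position 21 ')': depth becomes 2
  Position 22 ')': depth becomes 1
  Position 23 ')': depth becomes 0
Maximum depth reached: 7

7


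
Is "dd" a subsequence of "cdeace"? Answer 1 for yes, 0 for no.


Check if "dd" is a subsequence of "cdeace"
Greedy scan:
  Position 0 ('c'): no match needed
  Position 1 ('d'): matches sub[0] = 'd'
  Position 2 ('e'): no match needed
  Position 3 ('a'): no match needed
  Position 4 ('c'): no match needed
  Position 5 ('e'): no match needed
Only matched 1/2 characters => not a subsequence

0


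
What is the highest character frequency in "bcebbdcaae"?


Input: bcebbdcaae
Character counts:
  'a': 2
  'b': 3
  'c': 2
  'd': 1
  'e': 2
Maximum frequency: 3

3


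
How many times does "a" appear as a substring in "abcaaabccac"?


Searching for "a" in "abcaaabccac"
Scanning each position:
  Position 0: "a" => MATCH
  Position 1: "b" => no
  Position 2: "c" => no
  Position 3: "a" => MATCH
  Position 4: "a" => MATCH
  Position 5: "a" => MATCH
  Position 6: "b" => no
  Position 7: "c" => no
  Position 8: "c" => no
  Position 9: "a" => MATCH
  Position 10: "c" => no
Total occurrences: 5

5


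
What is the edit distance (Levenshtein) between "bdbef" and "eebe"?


Computing edit distance: "bdbef" -> "eebe"
DP table:
           e    e    b    e
      0    1    2    3    4
  b   1    1    2    2    3
  d   2    2    2    3    3
  b   3    3    3    2    3
  e   4    3    3    3    2
  f   5    4    4    4    3
Edit distance = dp[5][4] = 3

3


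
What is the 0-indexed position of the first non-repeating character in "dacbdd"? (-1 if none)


Input: dacbdd
Character frequencies:
  'a': 1
  'b': 1
  'c': 1
  'd': 3
Scanning left to right for freq == 1:
  Position 0 ('d'): freq=3, skip
  Position 1 ('a'): unique! => answer = 1

1


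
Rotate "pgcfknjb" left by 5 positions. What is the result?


Input: "pgcfknjb", rotate left by 5
First 5 characters: "pgcfk"
Remaining characters: "njb"
Concatenate remaining + first: "njb" + "pgcfk" = "njbpgcfk"

njbpgcfk


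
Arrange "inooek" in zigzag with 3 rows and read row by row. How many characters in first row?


Zigzag "inooek" into 3 rows:
Placing characters:
  'i' => row 0
  'n' => row 1
  'o' => row 2
  'o' => row 1
  'e' => row 0
  'k' => row 1
Rows:
  Row 0: "ie"
  Row 1: "nok"
  Row 2: "o"
First row length: 2

2


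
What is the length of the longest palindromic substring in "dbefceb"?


Input: "dbefceb"
Checking substrings for palindromes:
  No multi-char palindromic substrings found
Longest palindromic substring: "d" with length 1

1


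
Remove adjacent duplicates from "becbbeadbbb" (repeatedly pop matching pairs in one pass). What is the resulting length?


Input: becbbeadbbb
Stack-based adjacent duplicate removal:
  Read 'b': push. Stack: b
  Read 'e': push. Stack: be
  Read 'c': push. Stack: bec
  Read 'b': push. Stack: becb
  Read 'b': matches stack top 'b' => pop. Stack: bec
  Read 'e': push. Stack: bece
  Read 'a': push. Stack: becea
  Read 'd': push. Stack: becead
  Read 'b': push. Stack: beceadb
  Read 'b': matches stack top 'b' => pop. Stack: becead
  Read 'b': push. Stack: beceadb
Final stack: "beceadb" (length 7)

7


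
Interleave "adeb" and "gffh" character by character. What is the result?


Interleaving "adeb" and "gffh":
  Position 0: 'a' from first, 'g' from second => "ag"
  Position 1: 'd' from first, 'f' from second => "df"
  Position 2: 'e' from first, 'f' from second => "ef"
  Position 3: 'b' from first, 'h' from second => "bh"
Result: agdfefbh

agdfefbh


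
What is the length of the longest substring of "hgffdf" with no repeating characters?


Input: "hgffdf"
Sliding window (track last position of each char):
  Position 0 ('h'): window [0,0] length 1 -- new best
  Position 1 ('g'): window [0,1] length 2 -- new best
  Position 2 ('f'): window [0,2] length 3 -- new best
  Position 3 ('f'): repeat (last at 2), move window start to 3
  Position 3 ('f'): window [3,3] length 1
  Position 4 ('d'): window [3,4] length 2
  Position 5 ('f'): repeat (last at 3), move window start to 4
  Position 5 ('f'): window [4,5] length 2
Longest substring with no repeats: "hgf" with length 3

3


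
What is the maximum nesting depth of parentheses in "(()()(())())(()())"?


Input: "(()()(())())(()())"
Tracking depth:
  Position 0 '(': depth becomes 1
  Position 1 '(': depth becomes 2
  Position 2 ')': depth becomes 1
  Position 3 '(': depth becomes 2
  Position 4 ')': depth becomes 1
  Position 5 '(': depth becomes 2
  Position 6 '(': depth becomes 3
  Position 7 ')': depth becomes 2
  Position 8 ')': depth becomes 1
  Position 9 '(': depth becomes 2
  Position 10 ')': depth becomes 1
  Position 11 ')': depth becomes 0
  Position 12 '(': depth becomes 1
  Position 13 '(': depth becomes 2
  Position 14 ')': depth becomes 1
  Position 15 '(': depth becomes 2
  Position 16 ')': depth becomes 1
  Position 17 ')': depth becomes 0
Maximum depth reached: 3

3


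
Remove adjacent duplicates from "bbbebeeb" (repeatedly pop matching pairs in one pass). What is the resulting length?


Input: bbbebeeb
Stack-based adjacent duplicate removal:
  Read 'b': push. Stack: b
  Read 'b': matches stack top 'b' => pop. Stack: (empty)
  Read 'b': push. Stack: b
  Read 'e': push. Stack: be
  Read 'b': push. Stack: beb
  Read 'e': push. Stack: bebe
  Read 'e': matches stack top 'e' => pop. Stack: beb
  Read 'b': matches stack top 'b' => pop. Stack: be
Final stack: "be" (length 2)

2


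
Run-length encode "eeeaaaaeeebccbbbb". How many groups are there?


Input: eeeaaaaeeebccbbbb
Scanning for consecutive runs:
  Group 1: 'e' x 3 (positions 0-2)
  Group 2: 'a' x 4 (positions 3-6)
  Group 3: 'e' x 3 (positions 7-9)
  Group 4: 'b' x 1 (positions 10-10)
  Group 5: 'c' x 2 (positions 11-12)
  Group 6: 'b' x 4 (positions 13-16)
Total groups: 6

6


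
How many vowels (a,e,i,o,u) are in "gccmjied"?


Input: gccmjied
Checking each character:
  'g' at position 0: consonant
  'c' at position 1: consonant
  'c' at position 2: consonant
  'm' at position 3: consonant
  'j' at position 4: consonant
  'i' at position 5: vowel (running total: 1)
  'e' at position 6: vowel (running total: 2)
  'd' at position 7: consonant
Total vowels: 2

2


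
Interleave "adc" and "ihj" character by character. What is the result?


Interleaving "adc" and "ihj":
  Position 0: 'a' from first, 'i' from second => "ai"
  Position 1: 'd' from first, 'h' from second => "dh"
  Position 2: 'c' from first, 'j' from second => "cj"
Result: aidhcj

aidhcj


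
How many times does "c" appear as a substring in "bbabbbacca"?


Searching for "c" in "bbabbbacca"
Scanning each position:
  Position 0: "b" => no
  Position 1: "b" => no
  Position 2: "a" => no
  Position 3: "b" => no
  Position 4: "b" => no
  Position 5: "b" => no
  Position 6: "a" => no
  Position 7: "c" => MATCH
  Position 8: "c" => MATCH
  Position 9: "a" => no
Total occurrences: 2

2


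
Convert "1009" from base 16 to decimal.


Input: "1009" in base 16
Positional expansion:
  Digit '1' (value 1) x 16^3 = 4096
  Digit '0' (value 0) x 16^2 = 0
  Digit '0' (value 0) x 16^1 = 0
  Digit '9' (value 9) x 16^0 = 9
Sum = 4105

4105


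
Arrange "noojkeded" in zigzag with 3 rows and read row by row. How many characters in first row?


Zigzag "noojkeded" into 3 rows:
Placing characters:
  'n' => row 0
  'o' => row 1
  'o' => row 2
  'j' => row 1
  'k' => row 0
  'e' => row 1
  'd' => row 2
  'e' => row 1
  'd' => row 0
Rows:
  Row 0: "nkd"
  Row 1: "ojee"
  Row 2: "od"
First row length: 3

3


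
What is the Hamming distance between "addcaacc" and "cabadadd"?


Comparing "addcaacc" and "cabadadd" position by position:
  Position 0: 'a' vs 'c' => differ
  Position 1: 'd' vs 'a' => differ
  Position 2: 'd' vs 'b' => differ
  Position 3: 'c' vs 'a' => differ
  Position 4: 'a' vs 'd' => differ
  Position 5: 'a' vs 'a' => same
  Position 6: 'c' vs 'd' => differ
  Position 7: 'c' vs 'd' => differ
Total differences (Hamming distance): 7

7


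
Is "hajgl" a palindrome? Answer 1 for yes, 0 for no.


Input: hajgl
Reversed: lgjah
  Compare pos 0 ('h') with pos 4 ('l'): MISMATCH
  Compare pos 1 ('a') with pos 3 ('g'): MISMATCH
Result: not a palindrome

0


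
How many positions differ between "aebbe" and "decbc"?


Comparing "aebbe" and "decbc" position by position:
  Position 0: 'a' vs 'd' => DIFFER
  Position 1: 'e' vs 'e' => same
  Position 2: 'b' vs 'c' => DIFFER
  Position 3: 'b' vs 'b' => same
  Position 4: 'e' vs 'c' => DIFFER
Positions that differ: 3

3


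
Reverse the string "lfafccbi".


Input: lfafccbi
Reading characters right to left:
  Position 7: 'i'
  Position 6: 'b'
  Position 5: 'c'
  Position 4: 'c'
  Position 3: 'f'
  Position 2: 'a'
  Position 1: 'f'
  Position 0: 'l'
Reversed: ibccfafl

ibccfafl


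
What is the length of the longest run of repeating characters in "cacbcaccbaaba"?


Input: "cacbcaccbaaba"
Scanning for longest run:
  Position 1 ('a'): new char, reset run to 1
  Position 2 ('c'): new char, reset run to 1
  Position 3 ('b'): new char, reset run to 1
  Position 4 ('c'): new char, reset run to 1
  Position 5 ('a'): new char, reset run to 1
  Position 6 ('c'): new char, reset run to 1
  Position 7 ('c'): continues run of 'c', length=2
  Position 8 ('b'): new char, reset run to 1
  Position 9 ('a'): new char, reset run to 1
  Position 10 ('a'): continues run of 'a', length=2
  Position 11 ('b'): new char, reset run to 1
  Position 12 ('a'): new char, reset run to 1
Longest run: 'c' with length 2

2


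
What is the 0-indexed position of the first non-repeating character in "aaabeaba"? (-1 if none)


Input: aaabeaba
Character frequencies:
  'a': 5
  'b': 2
  'e': 1
Scanning left to right for freq == 1:
  Position 0 ('a'): freq=5, skip
  Position 1 ('a'): freq=5, skip
  Position 2 ('a'): freq=5, skip
  Position 3 ('b'): freq=2, skip
  Position 4 ('e'): unique! => answer = 4

4


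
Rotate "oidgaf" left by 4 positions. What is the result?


Input: "oidgaf", rotate left by 4
First 4 characters: "oidg"
Remaining characters: "af"
Concatenate remaining + first: "af" + "oidg" = "afoidg"

afoidg


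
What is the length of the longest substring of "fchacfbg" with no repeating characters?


Input: "fchacfbg"
Sliding window (track last position of each char):
  Position 0 ('f'): window [0,0] length 1 -- new best
  Position 1 ('c'): window [0,1] length 2 -- new best
  Position 2 ('h'): window [0,2] length 3 -- new best
  Position 3 ('a'): window [0,3] length 4 -- new best
  Position 4 ('c'): repeat (last at 1), move window start to 2
  Position 4 ('c'): window [2,4] length 3
  Position 5 ('f'): window [2,5] length 4
  Position 6 ('b'): window [2,6] length 5 -- new best
  Position 7 ('g'): window [2,7] length 6 -- new best
Longest substring with no repeats: "hacfbg" with length 6

6


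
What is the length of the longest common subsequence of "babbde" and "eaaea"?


LCS of "babbde" and "eaaea"
DP table:
           e    a    a    e    a
      0    0    0    0    0    0
  b   0    0    0    0    0    0
  a   0    0    1    1    1    1
  b   0    0    1    1    1    1
  b   0    0    1    1    1    1
  d   0    0    1    1    1    1
  e   0    1    1    1    2    2
LCS length = dp[6][5] = 2

2


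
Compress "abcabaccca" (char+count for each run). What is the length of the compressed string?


Input: abcabaccca
Runs:
  'a' x 1 => "a1"
  'b' x 1 => "b1"
  'c' x 1 => "c1"
  'a' x 1 => "a1"
  'b' x 1 => "b1"
  'a' x 1 => "a1"
  'c' x 3 => "c3"
  'a' x 1 => "a1"
Compressed: "a1b1c1a1b1a1c3a1"
Compressed length: 16

16


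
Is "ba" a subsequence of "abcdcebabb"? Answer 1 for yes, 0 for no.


Check if "ba" is a subsequence of "abcdcebabb"
Greedy scan:
  Position 0 ('a'): no match needed
  Position 1 ('b'): matches sub[0] = 'b'
  Position 2 ('c'): no match needed
  Position 3 ('d'): no match needed
  Position 4 ('c'): no match needed
  Position 5 ('e'): no match needed
  Position 6 ('b'): no match needed
  Position 7 ('a'): matches sub[1] = 'a'
  Position 8 ('b'): no match needed
  Position 9 ('b'): no match needed
All 2 characters matched => is a subsequence

1


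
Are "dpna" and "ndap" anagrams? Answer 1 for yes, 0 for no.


Strings: "dpna", "ndap"
Sorted first:  adnp
Sorted second: adnp
Sorted forms match => anagrams

1


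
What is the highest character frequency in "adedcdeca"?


Input: adedcdeca
Character counts:
  'a': 2
  'c': 2
  'd': 3
  'e': 2
Maximum frequency: 3

3


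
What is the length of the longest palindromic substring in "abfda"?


Input: "abfda"
Checking substrings for palindromes:
  No multi-char palindromic substrings found
Longest palindromic substring: "a" with length 1

1


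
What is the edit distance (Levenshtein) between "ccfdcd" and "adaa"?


Computing edit distance: "ccfdcd" -> "adaa"
DP table:
           a    d    a    a
      0    1    2    3    4
  c   1    1    2    3    4
  c   2    2    2    3    4
  f   3    3    3    3    4
  d   4    4    3    4    4
  c   5    5    4    4    5
  d   6    6    5    5    5
Edit distance = dp[6][4] = 5

5


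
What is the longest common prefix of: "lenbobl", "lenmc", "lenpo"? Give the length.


Words: lenbobl, lenmc, lenpo
  Position 0: all 'l' => match
  Position 1: all 'e' => match
  Position 2: all 'n' => match
  Position 3: ('b', 'm', 'p') => mismatch, stop
LCP = "len" (length 3)

3


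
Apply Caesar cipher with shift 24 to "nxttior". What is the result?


Caesar cipher: shift "nxttior" by 24
  'n' (pos 13) + 24 = pos 11 = 'l'
  'x' (pos 23) + 24 = pos 21 = 'v'
  't' (pos 19) + 24 = pos 17 = 'r'
  't' (pos 19) + 24 = pos 17 = 'r'
  'i' (pos 8) + 24 = pos 6 = 'g'
  'o' (pos 14) + 24 = pos 12 = 'm'
  'r' (pos 17) + 24 = pos 15 = 'p'
Result: lvrrgmp

lvrrgmp


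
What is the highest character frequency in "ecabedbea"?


Input: ecabedbea
Character counts:
  'a': 2
  'b': 2
  'c': 1
  'd': 1
  'e': 3
Maximum frequency: 3

3


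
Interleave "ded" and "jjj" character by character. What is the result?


Interleaving "ded" and "jjj":
  Position 0: 'd' from first, 'j' from second => "dj"
  Position 1: 'e' from first, 'j' from second => "ej"
  Position 2: 'd' from first, 'j' from second => "dj"
Result: djejdj

djejdj


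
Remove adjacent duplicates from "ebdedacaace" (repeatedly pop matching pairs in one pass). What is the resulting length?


Input: ebdedacaace
Stack-based adjacent duplicate removal:
  Read 'e': push. Stack: e
  Read 'b': push. Stack: eb
  Read 'd': push. Stack: ebd
  Read 'e': push. Stack: ebde
  Read 'd': push. Stack: ebded
  Read 'a': push. Stack: ebdeda
  Read 'c': push. Stack: ebdedac
  Read 'a': push. Stack: ebdedaca
  Read 'a': matches stack top 'a' => pop. Stack: ebdedac
  Read 'c': matches stack top 'c' => pop. Stack: ebdeda
  Read 'e': push. Stack: ebdedae
Final stack: "ebdedae" (length 7)

7


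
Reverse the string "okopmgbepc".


Input: okopmgbepc
Reading characters right to left:
  Position 9: 'c'
  Position 8: 'p'
  Position 7: 'e'
  Position 6: 'b'
  Position 5: 'g'
  Position 4: 'm'
  Position 3: 'p'
  Position 2: 'o'
  Position 1: 'k'
  Position 0: 'o'
Reversed: cpebgmpoko

cpebgmpoko


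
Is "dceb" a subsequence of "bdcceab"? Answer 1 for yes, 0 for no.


Check if "dceb" is a subsequence of "bdcceab"
Greedy scan:
  Position 0 ('b'): no match needed
  Position 1 ('d'): matches sub[0] = 'd'
  Position 2 ('c'): matches sub[1] = 'c'
  Position 3 ('c'): no match needed
  Position 4 ('e'): matches sub[2] = 'e'
  Position 5 ('a'): no match needed
  Position 6 ('b'): matches sub[3] = 'b'
All 4 characters matched => is a subsequence

1


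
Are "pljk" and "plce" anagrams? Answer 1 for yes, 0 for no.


Strings: "pljk", "plce"
Sorted first:  jklp
Sorted second: celp
Differ at position 0: 'j' vs 'c' => not anagrams

0


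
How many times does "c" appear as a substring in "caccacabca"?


Searching for "c" in "caccacabca"
Scanning each position:
  Position 0: "c" => MATCH
  Position 1: "a" => no
  Position 2: "c" => MATCH
  Position 3: "c" => MATCH
  Position 4: "a" => no
  Position 5: "c" => MATCH
  Position 6: "a" => no
  Position 7: "b" => no
  Position 8: "c" => MATCH
  Position 9: "a" => no
Total occurrences: 5

5


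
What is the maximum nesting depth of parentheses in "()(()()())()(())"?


Input: "()(()()())()(())"
Tracking depth:
  Position 0 '(': depth becomes 1
  Position 1 ')': depth becomes 0
  Position 2 '(': depth becomes 1
  Position 3 '(': depth becomes 2
  Position 4 ')': depth becomes 1
  Position 5 '(': depth becomes 2
  Position 6 ')': depth becomes 1
  Position 7 '(': depth becomes 2
  Position 8 ')': depth becomes 1
  Position 9 ')': depth becomes 0
  Position 10 '(': depth becomes 1
  Position 11 ')': depth becomes 0
  Position 12 '(': depth becomes 1
  Position 13 '(': depth becomes 2
  Position 14 ')': depth becomes 1
  Position 15 ')': depth becomes 0
Maximum depth reached: 2

2
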